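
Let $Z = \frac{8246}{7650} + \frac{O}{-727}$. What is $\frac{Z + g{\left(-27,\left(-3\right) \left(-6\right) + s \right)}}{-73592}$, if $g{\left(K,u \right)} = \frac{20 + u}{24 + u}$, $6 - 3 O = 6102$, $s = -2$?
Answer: $- \frac{26545037}{409285587600} \approx -6.4857 \cdot 10^{-5}$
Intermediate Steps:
$O = -2032$ ($O = 2 - 2034 = -2032$)
$g{\left(K,u \right)} = \frac{20 + u}{24 + u}$
$Z = \frac{10769821}{2780775}$ ($Z = \frac{8246}{7650} - \frac{2032}{-727} = 8246 \cdot \frac{1}{7650} - - \frac{2032}{727} = \frac{4123}{3825} + \frac{2032}{727} = \frac{10769821}{2780775} \approx 3.873$)
$\frac{Z + g{\left(-27,\left(-3\right) \left(-6\right) + s \right)}}{-73592} = \frac{\frac{10769821}{2780775} + \frac{20 - -16}{24 - -16}}{-73592} = \left(\frac{10769821}{2780775} + \frac{20 + \left(18 - 2\right)}{24 + \left(18 - 2\right)}\right) \left(- \frac{1}{73592}\right) = \left(\frac{10769821}{2780775} + \frac{20 + 16}{24 + 16}\right) \left(- \frac{1}{73592}\right) = \left(\frac{10769821}{2780775} + \frac{1}{40} \cdot 36\right) \left(- \frac{1}{73592}\right) = \left(\frac{10769821}{2780775} + \frac{9}{10}\right) \left(- \frac{1}{73592}\right) = \frac{26545037}{5561550} \left(- \frac{1}{73592}\right) = - \frac{26545037}{409285587600}$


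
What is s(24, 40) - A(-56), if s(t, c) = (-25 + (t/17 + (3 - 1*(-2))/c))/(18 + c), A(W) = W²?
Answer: -24739959/7888 ≈ -3136.4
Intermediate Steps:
s(t, c) = (-25 + 5/c + t/17)/(18 + c) (s(t, c) = (-25 + (t*(1/17) + (3 + 2)/c))/(18 + c) = (-25 + (t/17 + 5/c))/(18 + c) = (-25 + (5/c + t/17))/(18 + c) = (-25 + 5/c + t/17)/(18 + c))
s(24, 40) - A(-56) = (1/17)*(85 - 425*40 + 40*24)/(40*(18 + 40)) - 1*(-56)² = (1/17)*(1/40)*(85 - 17000 + 960)/58 - 1*3136 = (1/17)*(1/40)*(1/58)*(-15955) - 3136 = -3191/7888 - 3136 = -24739959/7888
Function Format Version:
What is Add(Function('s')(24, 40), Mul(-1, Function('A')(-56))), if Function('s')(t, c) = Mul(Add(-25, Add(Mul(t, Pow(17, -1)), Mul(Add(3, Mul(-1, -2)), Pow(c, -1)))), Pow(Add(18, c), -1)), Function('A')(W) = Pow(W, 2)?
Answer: Rational(-24739959, 7888) ≈ -3136.4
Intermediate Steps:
Function('s')(t, c) = Mul(Pow(Add(18, c), -1), Add(-25, Mul(5, Pow(c, -1)), Mul(Rational(1, 17), t))) (Function('s')(t, c) = Mul(Add(-25, Add(Mul(t, Rational(1, 17)), Mul(Add(3, 2), Pow(c, -1)))), Pow(Add(18, c), -1)) = Mul(Add(-25, Add(Mul(Rational(1, 17), t), Mul(5, Pow(c, -1)))), Pow(Add(18, c), -1)) = Mul(Add(-25, Add(Mul(5, Pow(c, -1)), Mul(Rational(1, 17), t))), Pow(Add(18, c), -1)) = Mul(Add(-25, Mul(5, Pow(c, -1)), Mul(Rational(1, 17), t)), Pow(Add(18, c), -1)) = Mul(Pow(Add(18, c), -1), Add(-25, Mul(5, Pow(c, -1)), Mul(Rational(1, 17), t))))
Add(Function('s')(24, 40), Mul(-1, Function('A')(-56))) = Add(Mul(Rational(1, 17), Pow(40, -1), Pow(Add(18, 40), -1), Add(85, Mul(-425, 40), Mul(40, 24))), Mul(-1, Pow(-56, 2))) = Add(Mul(Rational(1, 17), Rational(1, 40), Pow(58, -1), Add(85, -17000, 960)), Mul(-1, 3136)) = Add(Mul(Rational(1, 17), Rational(1, 40), Rational(1, 58), -15955), -3136) = Add(Rational(-3191, 7888), -3136) = Rational(-24739959, 7888)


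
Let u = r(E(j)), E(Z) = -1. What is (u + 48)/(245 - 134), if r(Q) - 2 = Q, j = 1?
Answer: 49/111 ≈ 0.44144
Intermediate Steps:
r(Q) = 2 + Q
u = 1 (u = 2 - 1 = 1)
(u + 48)/(245 - 134) = (1 + 48)/(245 - 134) = 49/111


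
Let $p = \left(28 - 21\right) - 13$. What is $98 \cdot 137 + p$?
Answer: $13420$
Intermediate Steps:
$p = -6$ ($p = 7 - 13 = -6$)
$98 \cdot 137 + p = 98 \cdot 137 - 6 = 13426 - 6 = 13420$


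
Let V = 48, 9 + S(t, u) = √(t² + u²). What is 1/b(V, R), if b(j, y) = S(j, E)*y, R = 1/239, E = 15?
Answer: 239/272 + 239*√281/816 ≈ 5.7884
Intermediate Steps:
R = 1/239 ≈ 0.0041841
S(t, u) = -9 + √(t² + u²)
b(j, y) = y*(-9 + √(225 + j²)) (b(j, y) = (-9 + √(j² + 15²))*y = (-9 + √(j² + 225))*y = (-9 + √(225 + j²))*y = y*(-9 + √(225 + j²)))
1/b(V, R) = 1/((-9 + √(225 + 48²))/239) = 1/((-9 + √(225 + 2304))/239) = 1/((-9 + √2529)/239) = 1/((-9 + 3*√281)/239) = 1/(-9/239 + 3*√281/239)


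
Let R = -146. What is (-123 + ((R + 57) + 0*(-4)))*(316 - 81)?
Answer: -49820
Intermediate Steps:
(-123 + ((R + 57) + 0*(-4)))*(316 - 81) = (-123 + ((-146 + 57) + 0*(-4)))*(316 - 81) = (-123 + (-89 + 0))*235 = (-123 - 89)*235 = -212*235 = -49820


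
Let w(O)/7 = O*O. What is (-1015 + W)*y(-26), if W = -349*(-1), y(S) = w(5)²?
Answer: -20396250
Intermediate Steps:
w(O) = 7*O² (w(O) = 7*(O*O) = 7*O²)
y(S) = 30625 (y(S) = (7*5²)² = (7*25)² = 175² = 30625)
W = 349
(-1015 + W)*y(-26) = (-1015 + 349)*30625 = -666*30625 = -20396250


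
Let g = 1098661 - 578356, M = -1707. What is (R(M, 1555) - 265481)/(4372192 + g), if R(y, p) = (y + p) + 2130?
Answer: -263503/4892497 ≈ -0.053859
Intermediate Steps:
R(y, p) = 2130 + p + y (R(y, p) = (p + y) + 2130 = 2130 + p + y)
g = 520305
(R(M, 1555) - 265481)/(4372192 + g) = ((2130 + 1555 - 1707) - 265481)/(4372192 + 520305) = (1978 - 265481)/4892497 = -263503*1/4892497 = -263503/4892497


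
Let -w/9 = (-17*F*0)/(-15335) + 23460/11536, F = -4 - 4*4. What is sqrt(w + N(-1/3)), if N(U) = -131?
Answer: I*sqrt(310454669)/1442 ≈ 12.219*I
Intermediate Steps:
F = -20 (F = -4 - 16 = -20)
w = -52785/2884 (w = -9*((-17*(-20)*0)/(-15335) + 23460/11536) = -9*((340*0)*(-1/15335) + 23460*(1/11536)) = -9*(0*(-1/15335) + 5865/2884) = -9*(0 + 5865/2884) = -9*5865/2884 = -52785/2884 ≈ -18.303)
sqrt(w + N(-1/3)) = sqrt(-52785/2884 - 131) = sqrt(-430589/2884) = I*sqrt(310454669)/1442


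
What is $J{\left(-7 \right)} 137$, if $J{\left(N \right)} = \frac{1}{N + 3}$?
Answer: $- \frac{137}{4} \approx -34.25$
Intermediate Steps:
$J{\left(N \right)} = \frac{1}{3 + N}$
$J{\left(-7 \right)} 137 = \frac{1}{3 - 7} \cdot 137 = \frac{1}{-4} \cdot 137 = \left(- \frac{1}{4}\right) 137 = - \frac{137}{4}$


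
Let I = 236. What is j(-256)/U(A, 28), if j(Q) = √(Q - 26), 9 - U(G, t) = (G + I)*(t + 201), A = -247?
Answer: I*√282/2528 ≈ 0.0066427*I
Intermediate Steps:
U(G, t) = 9 - (201 + t)*(236 + G) (U(G, t) = 9 - (G + 236)*(t + 201) = 9 - (236 + G)*(201 + t) = 9 - (201 + t)*(236 + G))
j(Q) = √(-26 + Q)
j(-256)/U(A, 28) = √(-26 - 256)/(-47427 - 236*28 - 201*(-247) - 1*(-247)*28) = √(-282)/(-47427 - 6608 + 49647 + 6916) = (I*√282)/2528 = (I*√282)*(1/2528) = I*√282/2528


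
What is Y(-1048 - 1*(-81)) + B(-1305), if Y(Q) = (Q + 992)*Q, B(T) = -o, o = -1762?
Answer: -22413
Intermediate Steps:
B(T) = 1762 (B(T) = -1*(-1762) = 1762)
Y(Q) = Q*(992 + Q) (Y(Q) = (992 + Q)*Q = Q*(992 + Q))
Y(-1048 - 1*(-81)) + B(-1305) = (-1048 - 1*(-81))*(992 + (-1048 - 1*(-81))) + 1762 = (-1048 + 81)*(992 + (-1048 + 81)) + 1762 = -967*(992 - 967) + 1762 = -967*25 + 1762 = -24175 + 1762 = -22413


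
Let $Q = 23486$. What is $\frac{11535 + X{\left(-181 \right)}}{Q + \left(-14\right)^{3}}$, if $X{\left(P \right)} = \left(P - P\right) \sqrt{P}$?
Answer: $\frac{3845}{6914} \approx 0.55612$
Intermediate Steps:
$X{\left(P \right)} = 0$ ($X{\left(P \right)} = 0 \sqrt{P} = 0$)
$\frac{11535 + X{\left(-181 \right)}}{Q + \left(-14\right)^{3}} = \frac{11535 + 0}{23486 + \left(-14\right)^{3}} = \frac{11535}{23486 - 2744} = \frac{11535}{20742} = 11535 \cdot \frac{1}{20742} = \frac{3845}{6914}$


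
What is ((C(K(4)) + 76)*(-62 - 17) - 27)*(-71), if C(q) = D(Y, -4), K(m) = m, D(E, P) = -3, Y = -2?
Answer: 411374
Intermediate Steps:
C(q) = -3
((C(K(4)) + 76)*(-62 - 17) - 27)*(-71) = ((-3 + 76)*(-62 - 17) - 27)*(-71) = (73*(-79) - 27)*(-71) = (-5767 - 27)*(-71) = -5794*(-71) = 411374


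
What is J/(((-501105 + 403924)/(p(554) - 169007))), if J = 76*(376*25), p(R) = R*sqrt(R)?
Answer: 120738600800/97181 - 395777600*sqrt(554)/97181 ≈ 1.1466e+6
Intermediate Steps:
p(R) = R**(3/2)
J = 714400 (J = 76*9400 = 714400)
J/(((-501105 + 403924)/(p(554) - 169007))) = 714400/(((-501105 + 403924)/(554**(3/2) - 169007))) = 714400/((-97181/(554*sqrt(554) - 169007))) = 714400/((-97181/(-169007 + 554*sqrt(554)))) = 714400*(169007/97181 - 554*sqrt(554)/97181) = 120738600800/97181 - 395777600*sqrt(554)/97181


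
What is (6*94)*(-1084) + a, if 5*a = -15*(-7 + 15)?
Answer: -611400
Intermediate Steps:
a = -24 (a = (-15*(-7 + 15))/5 = (-15*8)/5 = (⅕)*(-120) = -24)
(6*94)*(-1084) + a = (6*94)*(-1084) - 24 = 564*(-1084) - 24 = -611376 - 24 = -611400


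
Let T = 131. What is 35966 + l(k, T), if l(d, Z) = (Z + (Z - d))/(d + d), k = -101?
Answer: 7264769/202 ≈ 35964.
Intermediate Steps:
l(d, Z) = (-d + 2*Z)/(2*d) (l(d, Z) = (-d + 2*Z)/((2*d)) = (-d + 2*Z)*(1/(2*d)) = (-d + 2*Z)/(2*d))
35966 + l(k, T) = 35966 + (131 - ½*(-101))/(-101) = 35966 - (131 + 101/2)/101 = 35966 - 1/101*363/2 = 35966 - 363/202 = 7264769/202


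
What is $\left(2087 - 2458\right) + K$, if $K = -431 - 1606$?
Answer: $-2408$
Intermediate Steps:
$K = -2037$ ($K = -431 - 1606 = -2037$)
$\left(2087 - 2458\right) + K = \left(2087 - 2458\right) - 2037 = -371 - 2037 = -2408$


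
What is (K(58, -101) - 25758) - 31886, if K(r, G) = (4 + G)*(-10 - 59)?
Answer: -50951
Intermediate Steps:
K(r, G) = -276 - 69*G (K(r, G) = (4 + G)*(-69) = -276 - 69*G)
(K(58, -101) - 25758) - 31886 = ((-276 - 69*(-101)) - 25758) - 31886 = ((-276 + 6969) - 25758) - 31886 = (6693 - 25758) - 31886 = -19065 - 31886 = -50951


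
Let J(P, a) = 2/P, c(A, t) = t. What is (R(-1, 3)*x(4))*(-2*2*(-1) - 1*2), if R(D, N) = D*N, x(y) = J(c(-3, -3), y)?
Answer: 4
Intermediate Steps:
x(y) = -⅔ (x(y) = 2/(-3) = 2*(-⅓) = -⅔)
(R(-1, 3)*x(4))*(-2*2*(-1) - 1*2) = (-1*3*(-⅔))*(-2*2*(-1) - 1*2) = (-3*(-⅔))*(-4*(-1) - 2) = 2*(4 - 2) = 2*2 = 4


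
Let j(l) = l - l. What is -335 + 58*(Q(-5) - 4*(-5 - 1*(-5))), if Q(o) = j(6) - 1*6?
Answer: -683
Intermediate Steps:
j(l) = 0
Q(o) = -6 (Q(o) = 0 - 1*6 = 0 - 6 = -6)
-335 + 58*(Q(-5) - 4*(-5 - 1*(-5))) = -335 + 58*(-6 - 4*(-5 - 1*(-5))) = -335 + 58*(-6 - 4*(-5 + 5)) = -335 + 58*(-6 - 4*0) = -335 + 58*(-6 + 0) = -335 + 58*(-6) = -335 - 348 = -683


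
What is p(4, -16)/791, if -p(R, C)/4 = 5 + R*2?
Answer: -52/791 ≈ -0.065740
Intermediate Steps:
p(R, C) = -20 - 8*R (p(R, C) = -4*(5 + R*2) = -4*(5 + 2*R) = -20 - 8*R)
p(4, -16)/791 = (-20 - 8*4)/791 = (-20 - 32)*(1/791) = -52*1/791 = -52/791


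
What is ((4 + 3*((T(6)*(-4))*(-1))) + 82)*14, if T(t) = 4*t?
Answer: 5236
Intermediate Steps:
((4 + 3*((T(6)*(-4))*(-1))) + 82)*14 = ((4 + 3*(((4*6)*(-4))*(-1))) + 82)*14 = ((4 + 3*((24*(-4))*(-1))) + 82)*14 = ((4 + 3*(-96*(-1))) + 82)*14 = ((4 + 3*96) + 82)*14 = ((4 + 288) + 82)*14 = (292 + 82)*14 = 374*14 = 5236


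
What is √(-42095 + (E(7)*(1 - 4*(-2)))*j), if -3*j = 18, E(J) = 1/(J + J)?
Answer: 2*I*√515711/7 ≈ 205.18*I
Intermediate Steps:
E(J) = 1/(2*J)
j = -6 (j = -⅓*18 = -6)
√(-42095 + (E(7)*(1 - 4*(-2)))*j) = √(-42095 + (((½)/7)*(1 - 4*(-2)))*(-6)) = √(-42095 + (((½)*(⅐))*(1 + 8))*(-6)) = √(-42095 + ((1/14)*9)*(-6)) = √(-42095 + (9/14)*(-6)) = √(-42095 - 27/7) = √(-294692/7) = 2*I*√515711/7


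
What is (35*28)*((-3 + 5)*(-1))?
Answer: -1960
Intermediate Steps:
(35*28)*((-3 + 5)*(-1)) = 980*(2*(-1)) = 980*(-2) = -1960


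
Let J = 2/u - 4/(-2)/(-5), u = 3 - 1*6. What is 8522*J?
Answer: -136352/15 ≈ -9090.1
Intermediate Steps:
u = -3 (u = 3 - 6 = -3)
J = -16/15 (J = 2/(-3) - 4/(-2)/(-5) = 2*(-⅓) - 4*(-½)*(-⅕) = -⅔ + 2*(-⅕) = -⅔ - ⅖ = -16/15 ≈ -1.0667)
8522*J = 8522*(-16/15) = -136352/15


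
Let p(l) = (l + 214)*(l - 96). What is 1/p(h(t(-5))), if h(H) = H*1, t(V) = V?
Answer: -1/21109 ≈ -4.7373e-5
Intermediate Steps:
h(H) = H
p(l) = (-96 + l)*(214 + l) (p(l) = (214 + l)*(-96 + l) = (-96 + l)*(214 + l))
1/p(h(t(-5))) = 1/(-20544 + (-5)² + 118*(-5)) = 1/(-20544 + 25 - 590) = 1/(-21109) = -1/21109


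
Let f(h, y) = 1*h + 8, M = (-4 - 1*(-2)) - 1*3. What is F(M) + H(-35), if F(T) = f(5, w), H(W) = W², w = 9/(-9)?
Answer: 1238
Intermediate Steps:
w = -1 (w = 9*(-⅑) = -1)
M = -5 (M = (-4 + 2) - 3 = -2 - 3 = -5)
f(h, y) = 8 + h (f(h, y) = h + 8 = 8 + h)
F(T) = 13 (F(T) = 8 + 5 = 13)
F(M) + H(-35) = 13 + (-35)² = 13 + 1225 = 1238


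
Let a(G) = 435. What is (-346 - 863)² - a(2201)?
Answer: 1461246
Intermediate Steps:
(-346 - 863)² - a(2201) = (-346 - 863)² - 1*435 = (-1209)² - 435 = 1461681 - 435 = 1461246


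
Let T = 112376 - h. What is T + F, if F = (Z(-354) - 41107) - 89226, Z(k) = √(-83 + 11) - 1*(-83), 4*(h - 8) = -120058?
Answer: 24265/2 + 6*I*√2 ≈ 12133.0 + 8.4853*I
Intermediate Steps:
h = -60013/2 (h = 8 + (¼)*(-120058) = 8 - 60029/2 = -60013/2 ≈ -30007.)
Z(k) = 83 + 6*I*√2 (Z(k) = √(-72) + 83 = 6*I*√2 + 83 = 83 + 6*I*√2)
F = -130250 + 6*I*√2 (F = ((83 + 6*I*√2) - 41107) - 89226 = (-41024 + 6*I*√2) - 89226 = -130250 + 6*I*√2 ≈ -1.3025e+5 + 8.4853*I)
T = 284765/2 (T = 112376 - 1*(-60013/2) = 112376 + 60013/2 = 284765/2 ≈ 1.4238e+5)
T + F = 284765/2 + (-130250 + 6*I*√2) = 24265/2 + 6*I*√2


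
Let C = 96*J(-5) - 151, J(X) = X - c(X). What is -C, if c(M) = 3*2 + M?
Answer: 727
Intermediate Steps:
c(M) = 6 + M
J(X) = -6 (J(X) = X - (6 + X) = X + (-6 - X) = -6)
C = -727 (C = 96*(-6) - 151 = -576 - 151 = -727)
-C = -1*(-727) = 727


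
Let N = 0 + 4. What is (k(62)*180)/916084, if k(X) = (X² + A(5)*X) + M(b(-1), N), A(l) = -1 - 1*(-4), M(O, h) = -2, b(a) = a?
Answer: 181260/229021 ≈ 0.79146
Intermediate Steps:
N = 4
A(l) = 3 (A(l) = -1 + 4 = 3)
k(X) = -2 + X² + 3*X (k(X) = (X² + 3*X) - 2 = -2 + X² + 3*X)
(k(62)*180)/916084 = ((-2 + 62² + 3*62)*180)/916084 = ((-2 + 3844 + 186)*180)*(1/916084) = (4028*180)*(1/916084) = 725040*(1/916084) = 181260/229021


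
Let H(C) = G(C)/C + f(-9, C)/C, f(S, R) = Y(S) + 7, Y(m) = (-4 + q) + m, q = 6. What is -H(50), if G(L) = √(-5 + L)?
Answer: -3*√5/50 ≈ -0.13416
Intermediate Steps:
Y(m) = 2 + m (Y(m) = (-4 + 6) + m = 2 + m)
f(S, R) = 9 + S (f(S, R) = (2 + S) + 7 = 9 + S)
H(C) = √(-5 + C)/C (H(C) = √(-5 + C)/C + (9 - 9)/C = √(-5 + C)/C + 0/C = √(-5 + C)/C + 0 = √(-5 + C)/C)
-H(50) = -√(-5 + 50)/50 = -√45/50 = -3*√5/50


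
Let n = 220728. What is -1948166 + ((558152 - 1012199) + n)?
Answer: -2181485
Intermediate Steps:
-1948166 + ((558152 - 1012199) + n) = -1948166 + ((558152 - 1012199) + 220728) = -1948166 + (-454047 + 220728) = -1948166 - 233319 = -2181485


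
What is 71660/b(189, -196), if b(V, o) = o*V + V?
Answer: -14332/7371 ≈ -1.9444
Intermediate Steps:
b(V, o) = V + V*o (b(V, o) = V*o + V = V + V*o)
71660/b(189, -196) = 71660/((189*(1 - 196))) = 71660/((189*(-195))) = 71660/(-36855) = 71660*(-1/36855) = -14332/7371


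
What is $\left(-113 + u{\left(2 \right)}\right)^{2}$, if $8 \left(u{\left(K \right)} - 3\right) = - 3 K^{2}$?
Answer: $\frac{49729}{4} \approx 12432.0$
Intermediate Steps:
$u{\left(K \right)} = 3 - \frac{3 K^{2}}{8}$ ($u{\left(K \right)} = 3 + \frac{\left(-3\right) K^{2}}{8} = 3 - \frac{3 K^{2}}{8}$)
$\left(-113 + u{\left(2 \right)}\right)^{2} = \left(-113 + \left(3 - \frac{3 \cdot 2^{2}}{8}\right)\right)^{2} = \left(-113 + \left(3 - \frac{3}{2}\right)\right)^{2} = \left(-113 + \frac{3}{2}\right)^{2} = \left(- \frac{223}{2}\right)^{2} = \frac{49729}{4}$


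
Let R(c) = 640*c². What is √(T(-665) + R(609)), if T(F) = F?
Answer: 5*√9494527 ≈ 15407.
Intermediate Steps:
√(T(-665) + R(609)) = √(-665 + 640*609²) = √(-665 + 640*370881) = √(-665 + 237363840) = √237363175 = 5*√9494527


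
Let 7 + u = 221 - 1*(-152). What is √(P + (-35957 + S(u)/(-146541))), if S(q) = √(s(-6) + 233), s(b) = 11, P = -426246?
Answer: √(-9925469558352243 - 293082*√61)/146541 ≈ 679.86*I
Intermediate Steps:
u = 366 (u = -7 + (221 - 1*(-152)) = -7 + (221 + 152) = -7 + 373 = 366)
S(q) = 2*√61 (S(q) = √(11 + 233) = √244 = 2*√61)
√(P + (-35957 + S(u)/(-146541))) = √(-426246 + (-35957 + (2*√61)/(-146541))) = √(-426246 + (-35957 + (2*√61)*(-1/146541))) = √(-426246 + (-35957 - 2*√61/146541)) = √(-462203 - 2*√61/146541)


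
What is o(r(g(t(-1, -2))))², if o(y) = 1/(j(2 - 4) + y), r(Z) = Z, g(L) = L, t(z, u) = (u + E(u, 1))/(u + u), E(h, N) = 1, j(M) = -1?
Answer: 16/9 ≈ 1.7778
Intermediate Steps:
t(z, u) = (1 + u)/(2*u) (t(z, u) = (u + 1)/(u + u) = (1 + u)/((2*u)) = (1 + u)*(1/(2*u)) = (1 + u)/(2*u))
o(y) = 1/(-1 + y)
o(r(g(t(-1, -2))))² = (1/(-1 + (½)*(1 - 2)/(-2)))² = (1/(-1 + (½)*(-½)*(-1)))² = (1/(-1 + ¼))² = (1/(-¾))² = (-4/3)² = 16/9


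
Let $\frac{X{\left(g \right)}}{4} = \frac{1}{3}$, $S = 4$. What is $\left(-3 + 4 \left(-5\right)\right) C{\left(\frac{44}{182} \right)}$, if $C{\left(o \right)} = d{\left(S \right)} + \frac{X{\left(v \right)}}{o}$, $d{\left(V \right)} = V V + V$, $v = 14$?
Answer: $- \frac{19366}{33} \approx -586.85$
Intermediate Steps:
$d{\left(V \right)} = V + V^{2}$ ($d{\left(V \right)} = V^{2} + V = V + V^{2}$)
$X{\left(g \right)} = \frac{4}{3}$
$C{\left(o \right)} = 20 + \frac{4}{3 o}$ ($C{\left(o \right)} = 4 \left(1 + 4\right) + \frac{4}{3 o} = 4 \cdot 5 + \frac{4}{3 o} = 20 + \frac{4}{3 o}$)
$\left(-3 + 4 \left(-5\right)\right) C{\left(\frac{44}{182} \right)} = \left(-3 + 4 \left(-5\right)\right) \left(20 + \frac{4}{3 \cdot \frac{44}{182}}\right) = \left(-3 - 20\right) \left(20 + \frac{4}{3 \cdot 44 \cdot \frac{1}{182}}\right) = - 23 \left(20 + \frac{4}{3 \cdot \frac{22}{91}}\right) = - 23 \left(20 + \frac{4}{3} \cdot \frac{91}{22}\right) = - 23 \left(20 + \frac{182}{33}\right) = \left(-23\right) \frac{842}{33} = - \frac{19366}{33}$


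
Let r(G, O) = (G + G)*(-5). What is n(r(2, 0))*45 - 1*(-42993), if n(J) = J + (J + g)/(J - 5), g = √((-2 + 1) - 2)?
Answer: 42129 - 9*I*√3/5 ≈ 42129.0 - 3.1177*I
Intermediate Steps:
g = I*√3 (g = √(-1 - 2) = √(-3) = I*√3 ≈ 1.732*I)
r(G, O) = -10*G (r(G, O) = (2*G)*(-5) = -10*G)
n(J) = J + (J + I*√3)/(-5 + J) (n(J) = J + (J + I*√3)/(J - 5) = J + (J + I*√3)/(-5 + J))
n(r(2, 0))*45 - 1*(-42993) = (((-10*2)² - (-40)*2 + I*√3)/(-5 - 10*2))*45 - 1*(-42993) = (((-20)² - 4*(-20) + I*√3)/(-5 - 20))*45 + 42993 = ((400 + 80 + I*√3)/(-25))*45 + 42993 = -(480 + I*√3)/25*45 + 42993 = (-96/5 - I*√3/25)*45 + 42993 = (-864 - 9*I*√3/5) + 42993 = 42129 - 9*I*√3/5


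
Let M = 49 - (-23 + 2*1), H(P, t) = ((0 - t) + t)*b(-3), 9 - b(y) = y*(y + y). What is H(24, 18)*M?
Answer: 0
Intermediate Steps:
b(y) = 9 - 2*y**2 (b(y) = 9 - y*(y + y) = 9 - y*2*y = 9 - 2*y**2)
H(P, t) = 0 (H(P, t) = ((0 - t) + t)*(9 - 2*(-3)**2) = (-t + t)*(9 - 2*9) = 0*(9 - 18) = 0*(-9) = 0)
M = 70 (M = 49 - (-23 + 2) = 49 - 1*(-21) = 49 + 21 = 70)
H(24, 18)*M = 0*70 = 0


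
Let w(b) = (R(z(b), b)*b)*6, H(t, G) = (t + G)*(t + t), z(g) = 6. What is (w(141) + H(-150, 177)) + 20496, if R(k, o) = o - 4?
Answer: 128298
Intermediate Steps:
R(k, o) = -4 + o
H(t, G) = 2*t*(G + t) (H(t, G) = (G + t)*(2*t) = 2*t*(G + t))
w(b) = 6*b*(-4 + b) (w(b) = ((-4 + b)*b)*6 = (b*(-4 + b))*6 = 6*b*(-4 + b))
(w(141) + H(-150, 177)) + 20496 = (6*141*(-4 + 141) + 2*(-150)*(177 - 150)) + 20496 = (6*141*137 + 2*(-150)*27) + 20496 = (115902 - 8100) + 20496 = 107802 + 20496 = 128298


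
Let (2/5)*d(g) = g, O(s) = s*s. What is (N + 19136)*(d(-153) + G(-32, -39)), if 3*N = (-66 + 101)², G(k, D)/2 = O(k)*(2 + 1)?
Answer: 225209353/2 ≈ 1.1260e+8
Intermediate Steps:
O(s) = s²
d(g) = 5*g/2
G(k, D) = 6*k² (G(k, D) = 2*(k²*(2 + 1)) = 2*(k²*3) = 2*(3*k²) = 6*k²)
N = 1225/3 (N = (-66 + 101)²/3 = (⅓)*35² = (⅓)*1225 = 1225/3 ≈ 408.33)
(N + 19136)*(d(-153) + G(-32, -39)) = (1225/3 + 19136)*((5/2)*(-153) + 6*(-32)²) = 58633*(-765/2 + 6*1024)/3 = 58633*(-765/2 + 6144)/3 = (58633/3)*(11523/2) = 225209353/2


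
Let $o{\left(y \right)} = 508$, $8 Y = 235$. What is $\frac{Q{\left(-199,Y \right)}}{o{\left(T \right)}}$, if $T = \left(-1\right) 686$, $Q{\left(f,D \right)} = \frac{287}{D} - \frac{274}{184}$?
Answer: $\frac{179037}{10982960} \approx 0.016301$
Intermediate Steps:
$Y = \frac{235}{8}$ ($Y = \frac{1}{8} \cdot 235 = \frac{235}{8} \approx 29.375$)
$Q{\left(f,D \right)} = - \frac{137}{92} + \frac{287}{D}$ ($Q{\left(f,D \right)} = \frac{287}{D} - \frac{137}{92} = - \frac{137}{92} + \frac{287}{D}$)
$T = -686$
$\frac{Q{\left(-199,Y \right)}}{o{\left(T \right)}} = \frac{- \frac{137}{92} + \frac{287}{\frac{235}{8}}}{508} = \left(- \frac{137}{92} + 287 \cdot \frac{8}{235}\right) \frac{1}{508} = \left(- \frac{137}{92} + \frac{2296}{235}\right) \frac{1}{508} = \frac{179037}{21620} \cdot \frac{1}{508} = \frac{179037}{10982960}$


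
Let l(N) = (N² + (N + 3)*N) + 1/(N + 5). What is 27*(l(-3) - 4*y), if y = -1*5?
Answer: 1593/2 ≈ 796.50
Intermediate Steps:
y = -5
l(N) = N² + 1/(5 + N) + N*(3 + N) (l(N) = (N² + (3 + N)*N) + 1/(5 + N) = (N² + N*(3 + N)) + 1/(5 + N) = N² + 1/(5 + N) + N*(3 + N))
27*(l(-3) - 4*y) = 27*((1 + 2*(-3)³ + 13*(-3)² + 15*(-3))/(5 - 3) - 4*(-5)) = 27*((1 + 2*(-27) + 13*9 - 45)/2 + 20) = 27*((1 - 54 + 117 - 45)/2 + 20) = 27*((½)*19 + 20) = 27*(19/2 + 20) = 27*(59/2) = 1593/2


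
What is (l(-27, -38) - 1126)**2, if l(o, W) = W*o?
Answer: 10000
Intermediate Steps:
(l(-27, -38) - 1126)**2 = (-38*(-27) - 1126)**2 = (1026 - 1126)**2 = (-100)**2 = 10000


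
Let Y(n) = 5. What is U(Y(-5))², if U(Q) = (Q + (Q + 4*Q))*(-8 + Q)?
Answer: 8100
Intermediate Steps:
U(Q) = 6*Q*(-8 + Q) (U(Q) = (Q + 5*Q)*(-8 + Q) = (6*Q)*(-8 + Q) = 6*Q*(-8 + Q))
U(Y(-5))² = (6*5*(-8 + 5))² = (6*5*(-3))² = (-90)² = 8100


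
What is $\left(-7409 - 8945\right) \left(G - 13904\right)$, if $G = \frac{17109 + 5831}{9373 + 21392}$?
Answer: $\frac{1399031124296}{6153} \approx 2.2737 \cdot 10^{8}$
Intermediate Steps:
$G = \frac{4588}{6153}$ ($G = \frac{22940}{30765} = 22940 \cdot \frac{1}{30765} = \frac{4588}{6153} \approx 0.74565$)
$\left(-7409 - 8945\right) \left(G - 13904\right) = \left(-7409 - 8945\right) \left(\frac{4588}{6153} - 13904\right) = \left(-16354\right) \left(- \frac{85546724}{6153}\right) = \frac{1399031124296}{6153}$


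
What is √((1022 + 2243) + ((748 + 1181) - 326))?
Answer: 2*√1217 ≈ 69.771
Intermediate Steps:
√((1022 + 2243) + ((748 + 1181) - 326)) = √(3265 + (1929 - 326)) = √(3265 + 1603) = √4868 = 2*√1217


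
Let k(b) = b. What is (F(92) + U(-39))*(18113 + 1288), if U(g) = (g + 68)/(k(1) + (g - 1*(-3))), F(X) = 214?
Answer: 144750861/35 ≈ 4.1357e+6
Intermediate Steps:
U(g) = (68 + g)/(4 + g) (U(g) = (g + 68)/(1 + (g - 1*(-3))) = (68 + g)/(1 + (g + 3)) = (68 + g)/(1 + (3 + g)) = (68 + g)/(4 + g))
(F(92) + U(-39))*(18113 + 1288) = (214 + (68 - 39)/(4 - 39))*(18113 + 1288) = (214 + 29/(-35))*19401 = (214 - 1/35*29)*19401 = (214 - 29/35)*19401 = (7461/35)*19401 = 144750861/35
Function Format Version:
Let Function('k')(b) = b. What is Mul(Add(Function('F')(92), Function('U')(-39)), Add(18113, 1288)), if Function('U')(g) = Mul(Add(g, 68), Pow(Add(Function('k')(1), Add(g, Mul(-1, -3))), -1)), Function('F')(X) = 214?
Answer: Rational(144750861, 35) ≈ 4.1357e+6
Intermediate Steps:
Function('U')(g) = Mul(Pow(Add(4, g), -1), Add(68, g)) (Function('U')(g) = Mul(Add(g, 68), Pow(Add(1, Add(g, Mul(-1, -3))), -1)) = Mul(Add(68, g), Pow(Add(1, Add(g, 3)), -1)) = Mul(Add(68, g), Pow(Add(1, Add(3, g)), -1)) = Mul(Add(68, g), Pow(Add(4, g), -1)) = Mul(Pow(Add(4, g), -1), Add(68, g)))
Mul(Add(Function('F')(92), Function('U')(-39)), Add(18113, 1288)) = Mul(Add(214, Mul(Pow(Add(4, -39), -1), Add(68, -39))), Add(18113, 1288)) = Mul(Add(214, Mul(Pow(-35, -1), 29)), 19401) = Mul(Add(214, Mul(Rational(-1, 35), 29)), 19401) = Mul(Add(214, Rational(-29, 35)), 19401) = Mul(Rational(7461, 35), 19401) = Rational(144750861, 35)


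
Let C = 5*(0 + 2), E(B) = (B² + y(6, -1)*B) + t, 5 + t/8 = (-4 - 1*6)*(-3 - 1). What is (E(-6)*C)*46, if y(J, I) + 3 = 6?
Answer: 137080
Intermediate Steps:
y(J, I) = 3 (y(J, I) = -3 + 6 = 3)
t = 280 (t = -40 + 8*((-4 - 1*6)*(-3 - 1)) = -40 + 8*((-4 - 6)*(-4)) = -40 + 8*(-10*(-4)) = -40 + 8*40 = -40 + 320 = 280)
E(B) = 280 + B² + 3*B (E(B) = (B² + 3*B) + 280 = 280 + B² + 3*B)
C = 10 (C = 5*2 = 10)
(E(-6)*C)*46 = ((280 + (-6)² + 3*(-6))*10)*46 = ((280 + 36 - 18)*10)*46 = (298*10)*46 = 2980*46 = 137080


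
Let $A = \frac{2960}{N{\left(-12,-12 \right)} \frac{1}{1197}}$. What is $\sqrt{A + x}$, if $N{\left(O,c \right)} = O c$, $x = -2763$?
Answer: $\sqrt{21842} \approx 147.79$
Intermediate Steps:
$A = 24605$ ($A = \frac{2960}{\left(-12\right) \left(-12\right) \frac{1}{1197}} = \frac{2960}{144 \cdot \frac{1}{1197}} = \frac{2960}{\frac{16}{133}} = 2960 \cdot \frac{133}{16} = 24605$)
$\sqrt{A + x} = \sqrt{24605 - 2763} = \sqrt{21842}$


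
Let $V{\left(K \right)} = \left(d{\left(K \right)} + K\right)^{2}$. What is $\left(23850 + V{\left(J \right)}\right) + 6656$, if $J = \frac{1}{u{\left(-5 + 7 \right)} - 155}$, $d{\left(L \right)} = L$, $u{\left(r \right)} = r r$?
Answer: $\frac{695567310}{22801} \approx 30506.0$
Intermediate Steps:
$u{\left(r \right)} = r^{2}$
$J = - \frac{1}{151}$ ($J = \frac{1}{\left(-5 + 7\right)^{2} - 155} = \frac{1}{2^{2} - 155} = \frac{1}{4 - 155} = \frac{1}{-151} = - \frac{1}{151} \approx -0.0066225$)
$V{\left(K \right)} = 4 K^{2}$ ($V{\left(K \right)} = \left(K + K\right)^{2} = \left(2 K\right)^{2} = 4 K^{2}$)
$\left(23850 + V{\left(J \right)}\right) + 6656 = \left(23850 + 4 \left(- \frac{1}{151}\right)^{2}\right) + 6656 = \left(23850 + 4 \cdot \frac{1}{22801}\right) + 6656 = \left(23850 + \frac{4}{22801}\right) + 6656 = \frac{543803854}{22801} + 6656 = \frac{695567310}{22801}$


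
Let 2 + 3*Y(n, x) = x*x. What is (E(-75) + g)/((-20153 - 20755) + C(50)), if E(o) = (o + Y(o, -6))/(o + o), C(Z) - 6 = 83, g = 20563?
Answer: -9253541/18368550 ≈ -0.50377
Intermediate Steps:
C(Z) = 89 (C(Z) = 6 + 83 = 89)
Y(n, x) = -2/3 + x**2/3 (Y(n, x) = -2/3 + (x*x)/3 = -2/3 + x**2/3)
E(o) = (34/3 + o)/(2*o) (E(o) = (o + (-2/3 + (1/3)*(-6)**2))/(o + o) = (o + (-2/3 + (1/3)*36))/((2*o)) = (o + (-2/3 + 12))*(1/(2*o)) = (o + 34/3)*(1/(2*o)) = (34/3 + o)*(1/(2*o)) = (34/3 + o)/(2*o))
(E(-75) + g)/((-20153 - 20755) + C(50)) = ((1/6)*(34 + 3*(-75))/(-75) + 20563)/((-20153 - 20755) + 89) = ((1/6)*(-1/75)*(34 - 225) + 20563)/(-40908 + 89) = ((1/6)*(-1/75)*(-191) + 20563)/(-40819) = (191/450 + 20563)*(-1/40819) = (9253541/450)*(-1/40819) = -9253541/18368550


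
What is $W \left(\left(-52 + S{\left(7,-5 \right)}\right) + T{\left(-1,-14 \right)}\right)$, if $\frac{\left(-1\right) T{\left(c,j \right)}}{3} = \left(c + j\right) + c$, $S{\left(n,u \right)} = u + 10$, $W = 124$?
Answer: $124$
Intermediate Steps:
$S{\left(n,u \right)} = 10 + u$
$T{\left(c,j \right)} = - 6 c - 3 j$ ($T{\left(c,j \right)} = - 3 \left(\left(c + j\right) + c\right) = - 3 \left(j + 2 c\right) = - 6 c - 3 j$)
$W \left(\left(-52 + S{\left(7,-5 \right)}\right) + T{\left(-1,-14 \right)}\right) = 124 \left(\left(-52 + \left(10 - 5\right)\right) - -48\right) = 124 \left(\left(-52 + 5\right) + \left(6 + 42\right)\right) = 124 \left(-47 + 48\right) = 124 \cdot 1 = 124$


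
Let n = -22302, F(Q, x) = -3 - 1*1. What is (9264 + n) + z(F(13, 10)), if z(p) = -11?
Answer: -13049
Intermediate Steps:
F(Q, x) = -4 (F(Q, x) = -3 - 1 = -4)
(9264 + n) + z(F(13, 10)) = (9264 - 22302) - 11 = -13038 - 11 = -13049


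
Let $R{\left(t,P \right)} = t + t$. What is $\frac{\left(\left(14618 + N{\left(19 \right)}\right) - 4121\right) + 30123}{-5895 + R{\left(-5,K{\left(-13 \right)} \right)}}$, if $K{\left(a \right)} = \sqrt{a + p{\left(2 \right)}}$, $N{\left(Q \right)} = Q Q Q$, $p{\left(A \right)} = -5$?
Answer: $- \frac{47479}{5905} \approx -8.0405$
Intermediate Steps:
$N{\left(Q \right)} = Q^{3}$ ($N{\left(Q \right)} = Q^{2} Q = Q^{3}$)
$K{\left(a \right)} = \sqrt{-5 + a}$ ($K{\left(a \right)} = \sqrt{a - 5} = \sqrt{-5 + a}$)
$R{\left(t,P \right)} = 2 t$
$\frac{\left(\left(14618 + N{\left(19 \right)}\right) - 4121\right) + 30123}{-5895 + R{\left(-5,K{\left(-13 \right)} \right)}} = \frac{\left(\left(14618 + 19^{3}\right) - 4121\right) + 30123}{-5895 + 2 \left(-5\right)} = \frac{\left(\left(14618 + 6859\right) - 4121\right) + 30123}{-5895 - 10} = \frac{\left(21477 - 4121\right) + 30123}{-5905} = \left(17356 + 30123\right) \left(- \frac{1}{5905}\right) = 47479 \left(- \frac{1}{5905}\right) = - \frac{47479}{5905}$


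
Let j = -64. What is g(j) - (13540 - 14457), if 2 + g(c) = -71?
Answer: 844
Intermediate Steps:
g(c) = -73 (g(c) = -2 - 71 = -73)
g(j) - (13540 - 14457) = -73 - (13540 - 14457) = -73 - 1*(-917) = -73 + 917 = 844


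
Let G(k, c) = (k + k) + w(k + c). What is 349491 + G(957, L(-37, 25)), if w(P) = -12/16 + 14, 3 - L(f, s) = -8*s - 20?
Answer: 1405673/4 ≈ 3.5142e+5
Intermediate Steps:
L(f, s) = 23 + 8*s (L(f, s) = 3 - (-8*s - 20) = 3 - (-20 - 8*s) = 3 + (20 + 8*s) = 23 + 8*s)
w(P) = 53/4 (w(P) = -12*1/16 + 14 = -¾ + 14 = 53/4)
G(k, c) = 53/4 + 2*k (G(k, c) = (k + k) + 53/4 = 2*k + 53/4 = 53/4 + 2*k)
349491 + G(957, L(-37, 25)) = 349491 + (53/4 + 2*957) = 349491 + (53/4 + 1914) = 349491 + 7709/4 = 1405673/4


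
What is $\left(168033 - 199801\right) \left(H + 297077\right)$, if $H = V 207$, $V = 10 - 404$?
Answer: $-6846607592$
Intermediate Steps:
$V = -394$ ($V = 10 - 404 = -394$)
$H = -81558$ ($H = \left(-394\right) 207 = -81558$)
$\left(168033 - 199801\right) \left(H + 297077\right) = \left(168033 - 199801\right) \left(-81558 + 297077\right) = \left(-31768\right) 215519 = -6846607592$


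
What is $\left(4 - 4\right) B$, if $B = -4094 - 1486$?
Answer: $0$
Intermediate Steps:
$B = -5580$ ($B = -4094 - 1486 = -5580$)
$\left(4 - 4\right) B = \left(4 - 4\right) \left(-5580\right) = 0 \left(-5580\right) = 0$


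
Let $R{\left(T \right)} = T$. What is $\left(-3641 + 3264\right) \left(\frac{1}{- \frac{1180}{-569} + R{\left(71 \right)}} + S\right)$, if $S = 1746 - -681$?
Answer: $- \frac{38044126354}{41579} \approx -9.1498 \cdot 10^{5}$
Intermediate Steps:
$S = 2427$ ($S = 1746 + 681 = 2427$)
$\left(-3641 + 3264\right) \left(\frac{1}{- \frac{1180}{-569} + R{\left(71 \right)}} + S\right) = \left(-3641 + 3264\right) \left(\frac{1}{- \frac{1180}{-569} + 71} + 2427\right) = - 377 \left(\frac{1}{\left(-1180\right) \left(- \frac{1}{569}\right) + 71} + 2427\right) = - 377 \left(\frac{1}{\frac{1180}{569} + 71} + 2427\right) = - 377 \left(\frac{1}{\frac{41579}{569}} + 2427\right) = - 377 \left(\frac{569}{41579} + 2427\right) = \left(-377\right) \frac{100912802}{41579} = - \frac{38044126354}{41579}$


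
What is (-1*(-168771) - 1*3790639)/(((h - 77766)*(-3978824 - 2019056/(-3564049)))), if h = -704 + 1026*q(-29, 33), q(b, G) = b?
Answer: -3227128755883/383673605755681920 ≈ -8.4111e-6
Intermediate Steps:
h = -30458 (h = -704 + 1026*(-29) = -704 - 29754 = -30458)
(-1*(-168771) - 1*3790639)/(((h - 77766)*(-3978824 - 2019056/(-3564049)))) = (-1*(-168771) - 1*3790639)/(((-30458 - 77766)*(-3978824 - 2019056/(-3564049)))) = (168771 - 3790639)/((-108224*(-3978824 - 2019056*(-1/3564049)))) = -3621868*(-1/(108224*(-3978824 + 2019056/3564049))) = -3621868/((-108224*(-14180721679320/3564049))) = -3621868/1534694423022727680/3564049 = -3621868*3564049/1534694423022727680 = -3227128755883/383673605755681920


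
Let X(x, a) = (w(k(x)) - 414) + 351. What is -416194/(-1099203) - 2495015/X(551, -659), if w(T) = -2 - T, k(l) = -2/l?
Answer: 88891048135501/2315632767 ≈ 38387.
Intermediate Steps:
X(x, a) = -65 + 2/x (X(x, a) = ((-2 - (-2)/x) - 414) + 351 = ((-2 + 2/x) - 414) + 351 = (-416 + 2/x) + 351 = -65 + 2/x)
-416194/(-1099203) - 2495015/X(551, -659) = -416194/(-1099203) - 2495015/(-65 + 2/551) = -416194*(-1/1099203) - 2495015/(-65 + 2*(1/551)) = 24482/64659 - 2495015/(-65 + 2/551) = 24482/64659 - 2495015/(-35813/551) = 24482/64659 - 2495015*(-551/35813) = 24482/64659 + 1374753265/35813 = 88891048135501/2315632767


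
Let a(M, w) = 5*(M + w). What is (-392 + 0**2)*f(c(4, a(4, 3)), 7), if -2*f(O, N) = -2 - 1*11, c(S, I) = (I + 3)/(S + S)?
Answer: -2548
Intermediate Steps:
a(M, w) = 5*M + 5*w
c(S, I) = (3 + I)/(2*S) (c(S, I) = (3 + I)/((2*S)) = (3 + I)*(1/(2*S)) = (3 + I)/(2*S))
f(O, N) = 13/2 (f(O, N) = -(-2 - 1*11)/2 = -(-2 - 11)/2 = -1/2*(-13) = 13/2)
(-392 + 0**2)*f(c(4, a(4, 3)), 7) = (-392 + 0**2)*(13/2) = (-392 + 0)*(13/2) = -392*13/2 = -2548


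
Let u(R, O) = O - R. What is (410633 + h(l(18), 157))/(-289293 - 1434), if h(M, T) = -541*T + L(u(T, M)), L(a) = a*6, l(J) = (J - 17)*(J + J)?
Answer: -324970/290727 ≈ -1.1178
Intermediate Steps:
l(J) = 2*J*(-17 + J) (l(J) = (-17 + J)*(2*J) = 2*J*(-17 + J))
L(a) = 6*a
h(M, T) = -547*T + 6*M (h(M, T) = -541*T + 6*(M - T) = -541*T + (-6*T + 6*M) = -547*T + 6*M)
(410633 + h(l(18), 157))/(-289293 - 1434) = (410633 + (-547*157 + 6*(2*18*(-17 + 18))))/(-289293 - 1434) = (410633 + (-85879 + 6*(2*18*1)))/(-290727) = (410633 + (-85879 + 6*36))*(-1/290727) = (410633 + (-85879 + 216))*(-1/290727) = (410633 - 85663)*(-1/290727) = 324970*(-1/290727) = -324970/290727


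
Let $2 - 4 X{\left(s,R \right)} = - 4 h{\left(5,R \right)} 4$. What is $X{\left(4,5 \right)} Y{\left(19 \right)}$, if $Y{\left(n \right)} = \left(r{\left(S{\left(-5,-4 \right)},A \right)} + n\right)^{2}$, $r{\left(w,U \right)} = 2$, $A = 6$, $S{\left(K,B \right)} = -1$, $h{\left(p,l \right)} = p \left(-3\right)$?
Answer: $- \frac{52479}{2} \approx -26240.0$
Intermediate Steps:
$h{\left(p,l \right)} = - 3 p$
$Y{\left(n \right)} = \left(2 + n\right)^{2}$
$X{\left(s,R \right)} = - \frac{119}{2}$ ($X{\left(s,R \right)} = \frac{1}{2} - \frac{- 4 \left(\left(-3\right) 5\right) 4}{4} = \frac{1}{2} - \frac{\left(-4\right) \left(-15\right) 4}{4} = \frac{1}{2} - \frac{60 \cdot 4}{4} = \frac{1}{2} - 60 = - \frac{119}{2}$)
$X{\left(4,5 \right)} Y{\left(19 \right)} = - \frac{119 \left(2 + 19\right)^{2}}{2} = - \frac{119 \cdot 21^{2}}{2} = \left(- \frac{119}{2}\right) 441 = - \frac{52479}{2}$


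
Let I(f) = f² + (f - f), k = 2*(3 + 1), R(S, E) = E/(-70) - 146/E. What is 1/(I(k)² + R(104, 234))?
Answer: 4095/16756876 ≈ 0.00024438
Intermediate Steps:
R(S, E) = -146/E - E/70 (R(S, E) = E*(-1/70) - 146/E = -E/70 - 146/E = -146/E - E/70)
k = 8 (k = 2*4 = 8)
I(f) = f² (I(f) = f² + 0 = f²)
1/(I(k)² + R(104, 234)) = 1/((8²)² + (-146/234 - 1/70*234)) = 1/(64² + (-146*1/234 - 117/35)) = 1/(4096 + (-73/117 - 117/35)) = 1/(4096 - 16244/4095) = 1/(16756876/4095) = 4095/16756876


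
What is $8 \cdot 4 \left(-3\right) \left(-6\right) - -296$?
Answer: $872$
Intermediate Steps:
$8 \cdot 4 \left(-3\right) \left(-6\right) - -296 = 8 \left(-12\right) \left(-6\right) + 296 = \left(-96\right) \left(-6\right) + 296 = 576 + 296 = 872$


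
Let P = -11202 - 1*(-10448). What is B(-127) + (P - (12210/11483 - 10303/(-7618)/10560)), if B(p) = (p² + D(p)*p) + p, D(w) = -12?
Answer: 15492359545179931/923762336640 ≈ 16771.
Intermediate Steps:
P = -754 (P = -11202 + 10448 = -754)
B(p) = p² - 11*p (B(p) = (p² - 12*p) + p = p² - 11*p)
B(-127) + (P - (12210/11483 - 10303/(-7618)/10560)) = -127*(-11 - 127) + (-754 - (12210/11483 - 10303/(-7618)/10560)) = -127*(-138) + (-754 - (12210*(1/11483) - 10303*(-1/7618)*(1/10560))) = 17526 + (-754 - (12210/11483 + (10303/7618)*(1/10560))) = 17526 + (-754 - (12210/11483 + 10303/80446080)) = 17526 + (-754 - 1*982364946149/923762336640) = 17526 + (-754 - 982364946149/923762336640) = 17526 - 697499166772709/923762336640 = 15492359545179931/923762336640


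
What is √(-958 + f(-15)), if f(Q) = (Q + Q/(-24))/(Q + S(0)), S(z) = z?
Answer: I*√137814/12 ≈ 30.936*I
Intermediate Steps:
f(Q) = 23/24 (f(Q) = (Q + Q/(-24))/(Q + 0) = (Q + Q*(-1/24))/Q = (Q - Q/24)/Q = (23*Q/24)/Q = 23/24)
√(-958 + f(-15)) = √(-958 + 23/24) = √(-22969/24) = I*√137814/12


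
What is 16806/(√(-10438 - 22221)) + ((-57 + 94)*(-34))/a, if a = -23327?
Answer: 1258/23327 - 16806*I*√32659/32659 ≈ 0.053929 - 92.996*I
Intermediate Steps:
16806/(√(-10438 - 22221)) + ((-57 + 94)*(-34))/a = 16806/(√(-10438 - 22221)) + ((-57 + 94)*(-34))/(-23327) = 16806/(√(-32659)) + (37*(-34))*(-1/23327) = 16806/((I*√32659)) - 1258*(-1/23327) = 16806*(-I*√32659/32659) + 1258/23327 = -16806*I*√32659/32659 + 1258/23327 = 1258/23327 - 16806*I*√32659/32659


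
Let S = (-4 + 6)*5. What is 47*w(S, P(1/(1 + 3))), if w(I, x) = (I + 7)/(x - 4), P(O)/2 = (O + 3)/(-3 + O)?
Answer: -8789/70 ≈ -125.56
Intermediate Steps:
P(O) = 2*(3 + O)/(-3 + O) (P(O) = 2*((O + 3)/(-3 + O)) = 2*((3 + O)/(-3 + O)) = 2*(3 + O)/(-3 + O))
S = 10 (S = 2*5 = 10)
w(I, x) = (7 + I)/(-4 + x)
47*w(S, P(1/(1 + 3))) = 47*((7 + 10)/(-4 + 2*(3 + 1/(1 + 3))/(-3 + 1/(1 + 3)))) = 47*(17/(-4 + 2*(3 + 1/4)/(-3 + 1/4))) = 47*(17/(-4 + 2*(3 + ¼)/(-3 + ¼))) = 47*(17/(-4 + 2*(13/4)/(-11/4))) = 47*(17/(-4 + 2*(-4/11)*(13/4))) = 47*(17/(-4 - 26/11)) = 47*(17/(-70/11)) = 47*(-11/70*17) = 47*(-187/70) = -8789/70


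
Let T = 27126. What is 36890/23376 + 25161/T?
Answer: 14711497/5871272 ≈ 2.5057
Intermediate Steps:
36890/23376 + 25161/T = 36890/23376 + 25161/27126 = 36890*(1/23376) + 25161*(1/27126) = 18445/11688 + 8387/9042 = 14711497/5871272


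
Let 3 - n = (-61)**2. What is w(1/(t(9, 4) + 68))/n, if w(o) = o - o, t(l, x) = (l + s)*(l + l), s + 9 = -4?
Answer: 0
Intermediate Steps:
s = -13 (s = -9 - 4 = -13)
t(l, x) = 2*l*(-13 + l) (t(l, x) = (l - 13)*(l + l) = (-13 + l)*(2*l) = 2*l*(-13 + l))
n = -3718 (n = 3 - 1*(-61)**2 = 3 - 1*3721 = 3 - 3721 = -3718)
w(o) = 0
w(1/(t(9, 4) + 68))/n = 0/(-3718) = 0*(-1/3718) = 0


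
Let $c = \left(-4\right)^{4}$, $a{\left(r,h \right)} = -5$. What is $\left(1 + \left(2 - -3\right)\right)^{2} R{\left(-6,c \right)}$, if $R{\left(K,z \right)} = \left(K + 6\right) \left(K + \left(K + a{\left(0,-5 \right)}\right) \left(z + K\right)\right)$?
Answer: $0$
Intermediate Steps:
$c = 256$
$R{\left(K,z \right)} = \left(6 + K\right) \left(K + \left(-5 + K\right) \left(K + z\right)\right)$ ($R{\left(K,z \right)} = \left(K + 6\right) \left(K + \left(K - 5\right) \left(z + K\right)\right) = \left(6 + K\right) \left(K + \left(-5 + K\right) \left(K + z\right)\right)$)
$\left(1 + \left(2 - -3\right)\right)^{2} R{\left(-6,c \right)} = \left(1 + \left(2 - -3\right)\right)^{2} \left(\left(-6\right)^{3} - 7680 - -144 + 2 \left(-6\right)^{2} - 1536 + 256 \left(-6\right)^{2}\right) = \left(1 + \left(2 + 3\right)\right)^{2} \left(-216 - 7680 + 144 + 2 \cdot 36 - 1536 + 256 \cdot 36\right) = \left(1 + 5\right)^{2} \left(-216 - 7680 + 144 + 72 - 1536 + 9216\right) = 6^{2} \cdot 0 = 36 \cdot 0 = 0$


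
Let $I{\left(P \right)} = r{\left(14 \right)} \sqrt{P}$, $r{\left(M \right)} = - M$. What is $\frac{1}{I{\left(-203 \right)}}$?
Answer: $\frac{i \sqrt{203}}{2842} \approx 0.0050133 i$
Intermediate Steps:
$I{\left(P \right)} = - 14 \sqrt{P}$ ($I{\left(P \right)} = \left(-1\right) 14 \sqrt{P} = - 14 \sqrt{P}$)
$\frac{1}{I{\left(-203 \right)}} = \frac{1}{\left(-14\right) \sqrt{-203}} = \frac{1}{\left(-14\right) i \sqrt{203}} = \frac{i \sqrt{203}}{2842}$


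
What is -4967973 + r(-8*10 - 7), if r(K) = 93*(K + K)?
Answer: -4984155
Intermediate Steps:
r(K) = 186*K (r(K) = 93*(2*K) = 186*K)
-4967973 + r(-8*10 - 7) = -4967973 + 186*(-8*10 - 7) = -4967973 + 186*(-80 - 7) = -4967973 + 186*(-87) = -4967973 - 16182 = -4984155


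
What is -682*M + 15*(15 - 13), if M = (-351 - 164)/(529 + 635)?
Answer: 193075/582 ≈ 331.74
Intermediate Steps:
M = -515/1164 ≈ -0.44244
-682*M + 15*(15 - 13) = -682*(-515/1164) + 15*(15 - 13) = 175615/582 + 15*2 = 175615/582 + 30 = 193075/582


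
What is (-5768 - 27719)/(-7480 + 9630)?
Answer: -33487/2150 ≈ -15.575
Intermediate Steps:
(-5768 - 27719)/(-7480 + 9630) = -33487/2150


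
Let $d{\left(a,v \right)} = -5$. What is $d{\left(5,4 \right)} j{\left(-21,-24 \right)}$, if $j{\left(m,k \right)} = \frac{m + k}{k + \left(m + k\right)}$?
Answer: $- \frac{75}{23} \approx -3.2609$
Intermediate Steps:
$j{\left(m,k \right)} = \frac{k + m}{m + 2 k}$ ($j{\left(m,k \right)} = \frac{k + m}{k + \left(k + m\right)} = \frac{k + m}{m + 2 k}$)
$d{\left(5,4 \right)} j{\left(-21,-24 \right)} = - 5 \frac{-24 - 21}{-21 + 2 \left(-24\right)} = - 5 \frac{1}{-21 - 48} \left(-45\right) = - 5 \frac{1}{-69} \left(-45\right) = - 5 \left(\left(- \frac{1}{69}\right) \left(-45\right)\right) = \left(-5\right) \frac{15}{23} = - \frac{75}{23}$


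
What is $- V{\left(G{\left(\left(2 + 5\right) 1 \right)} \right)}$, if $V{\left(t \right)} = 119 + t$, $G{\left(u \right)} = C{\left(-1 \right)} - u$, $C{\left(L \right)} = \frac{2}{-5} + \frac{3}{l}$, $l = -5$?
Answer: $-111$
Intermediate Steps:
$C{\left(L \right)} = -1$ ($C{\left(L \right)} = \frac{2}{-5} + \frac{3}{-5} = 2 \left(- \frac{1}{5}\right) + 3 \left(- \frac{1}{5}\right) = - \frac{2}{5} - \frac{3}{5} = -1$)
$G{\left(u \right)} = -1 - u$
$- V{\left(G{\left(\left(2 + 5\right) 1 \right)} \right)} = - (119 - \left(1 + \left(2 + 5\right) 1\right)) = - (119 - \left(1 + 7 \cdot 1\right)) = - (119 - 8) = \left(-1\right) 111 = -111$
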